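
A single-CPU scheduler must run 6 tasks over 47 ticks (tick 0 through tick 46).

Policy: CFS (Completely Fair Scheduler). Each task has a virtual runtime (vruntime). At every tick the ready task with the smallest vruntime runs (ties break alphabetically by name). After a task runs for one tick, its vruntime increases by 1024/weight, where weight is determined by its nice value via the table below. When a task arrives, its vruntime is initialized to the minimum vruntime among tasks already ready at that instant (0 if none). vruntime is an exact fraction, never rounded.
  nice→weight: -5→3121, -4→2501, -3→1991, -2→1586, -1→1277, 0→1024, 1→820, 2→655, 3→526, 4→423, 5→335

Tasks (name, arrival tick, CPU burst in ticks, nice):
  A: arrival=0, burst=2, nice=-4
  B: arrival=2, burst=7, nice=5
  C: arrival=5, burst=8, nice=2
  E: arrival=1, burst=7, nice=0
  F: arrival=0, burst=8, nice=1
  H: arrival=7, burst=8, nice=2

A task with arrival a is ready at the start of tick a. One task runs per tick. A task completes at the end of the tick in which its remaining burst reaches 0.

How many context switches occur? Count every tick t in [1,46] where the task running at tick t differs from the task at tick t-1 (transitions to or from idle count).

context switches = 38

t=0: vr[A=0 F=0] → run A
t=1: vr[A=1024/2501 E=0 F=0] → run E
t=2: vr[A=1024/2501 B=0 E=1 F=0] → run B
t=3: vr[A=1024/2501 B=1024/335 E=1 F=0] → run F
t=4: vr[A=1024/2501 B=1024/335 E=1 F=256/205] → run A
t=5: vr[B=1024/335 C=1 E=1 F=256/205] → run C
t=6: vr[B=1024/335 C=1679/655 E=1 F=256/205] → run E
t=7: vr[B=1024/335 C=1679/655 E=2 F=256/205 H=256/205] → run F
t=8: vr[B=1024/335 C=1679/655 E=2 F=512/205 H=256/205] → run H
t=9: vr[B=1024/335 C=1679/655 E=2 F=512/205 H=15104/5371] → run E
t=10: vr[B=1024/335 C=1679/655 E=3 F=512/205 H=15104/5371] → run F
t=11: vr[B=1024/335 C=1679/655 E=3 F=768/205 H=15104/5371] → run C
t=12: vr[B=1024/335 C=2703/655 E=3 F=768/205 H=15104/5371] → run H
t=13: vr[B=1024/335 C=2703/655 E=3 F=768/205 H=117504/26855] → run E
t=14: vr[B=1024/335 C=2703/655 E=4 F=768/205 H=117504/26855] → run B
t=15: vr[B=2048/335 C=2703/655 E=4 F=768/205 H=117504/26855] → run F
t=16: vr[B=2048/335 C=2703/655 E=4 F=1024/205 H=117504/26855] → run E
t=17: vr[B=2048/335 C=2703/655 E=5 F=1024/205 H=117504/26855] → run C
t=18: vr[B=2048/335 C=3727/655 E=5 F=1024/205 H=117504/26855] → run H
t=19: vr[B=2048/335 C=3727/655 E=5 F=1024/205 H=159488/26855] → run F
t=20: vr[B=2048/335 C=3727/655 E=5 F=256/41 H=159488/26855] → run E
t=21: vr[B=2048/335 C=3727/655 E=6 F=256/41 H=159488/26855] → run C
t=22: vr[B=2048/335 C=4751/655 E=6 F=256/41 H=159488/26855] → run H
t=23: vr[B=2048/335 C=4751/655 E=6 F=256/41 H=201472/26855] → run E
t=24: vr[B=2048/335 C=4751/655 F=256/41 H=201472/26855] → run B
t=25: vr[B=3072/335 C=4751/655 F=256/41 H=201472/26855] → run F
t=26: vr[B=3072/335 C=4751/655 F=1536/205 H=201472/26855] → run C
t=27: vr[B=3072/335 C=1155/131 F=1536/205 H=201472/26855] → run F
t=28: vr[B=3072/335 C=1155/131 F=1792/205 H=201472/26855] → run H
t=29: vr[B=3072/335 C=1155/131 F=1792/205 H=243456/26855] → run F
t=30: vr[B=3072/335 C=1155/131 H=243456/26855] → run C
t=31: vr[B=3072/335 C=6799/655 H=243456/26855] → run H
t=32: vr[B=3072/335 C=6799/655 H=57088/5371] → run B
t=33: vr[B=4096/335 C=6799/655 H=57088/5371] → run C
t=34: vr[B=4096/335 C=7823/655 H=57088/5371] → run H
t=35: vr[B=4096/335 C=7823/655 H=327424/26855] → run C
t=36: vr[B=4096/335 H=327424/26855] → run H
t=37: vr[B=4096/335] → run B
t=38: vr[B=1024/67] → run B
t=39: vr[B=6144/335] → run B
t=40: (idle)
t=41: (idle)
t=42: (idle)
t=43: (idle)
t=44: (idle)
t=45: (idle)
t=46: (idle)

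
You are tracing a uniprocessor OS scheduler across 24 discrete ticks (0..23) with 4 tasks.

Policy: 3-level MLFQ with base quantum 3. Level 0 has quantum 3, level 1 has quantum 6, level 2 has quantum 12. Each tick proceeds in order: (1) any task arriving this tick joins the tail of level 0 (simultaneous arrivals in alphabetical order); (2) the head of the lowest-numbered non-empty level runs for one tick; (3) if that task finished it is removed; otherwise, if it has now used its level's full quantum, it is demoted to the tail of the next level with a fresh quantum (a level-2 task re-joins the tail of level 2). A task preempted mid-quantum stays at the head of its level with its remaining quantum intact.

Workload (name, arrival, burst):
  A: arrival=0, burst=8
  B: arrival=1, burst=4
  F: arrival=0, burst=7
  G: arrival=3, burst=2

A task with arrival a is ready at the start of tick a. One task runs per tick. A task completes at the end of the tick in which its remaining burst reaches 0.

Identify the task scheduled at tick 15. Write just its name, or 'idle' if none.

running at tick 15 = A

t=0: L0/L1/L2 = AF/-/- → run A
t=1: L0/L1/L2 = AFB/-/- → run A
t=2: L0/L1/L2 = AFB/-/- → run A
t=3: L0/L1/L2 = FBG/A/- → run F
t=4: L0/L1/L2 = FBG/A/- → run F
t=5: L0/L1/L2 = FBG/A/- → run F
t=6: L0/L1/L2 = BG/AF/- → run B
t=7: L0/L1/L2 = BG/AF/- → run B
t=8: L0/L1/L2 = BG/AF/- → run B
t=9: L0/L1/L2 = G/AFB/- → run G
t=10: L0/L1/L2 = G/AFB/- → run G
t=11: L0/L1/L2 = -/AFB/- → run A
t=12: L0/L1/L2 = -/AFB/- → run A
t=13: L0/L1/L2 = -/AFB/- → run A
t=14: L0/L1/L2 = -/AFB/- → run A
t=15: L0/L1/L2 = -/AFB/- → run A
t=16: L0/L1/L2 = -/FB/- → run F
t=17: L0/L1/L2 = -/FB/- → run F
t=18: L0/L1/L2 = -/FB/- → run F
t=19: L0/L1/L2 = -/FB/- → run F
t=20: L0/L1/L2 = -/B/- → run B
t=21: (idle)
t=22: (idle)
t=23: (idle)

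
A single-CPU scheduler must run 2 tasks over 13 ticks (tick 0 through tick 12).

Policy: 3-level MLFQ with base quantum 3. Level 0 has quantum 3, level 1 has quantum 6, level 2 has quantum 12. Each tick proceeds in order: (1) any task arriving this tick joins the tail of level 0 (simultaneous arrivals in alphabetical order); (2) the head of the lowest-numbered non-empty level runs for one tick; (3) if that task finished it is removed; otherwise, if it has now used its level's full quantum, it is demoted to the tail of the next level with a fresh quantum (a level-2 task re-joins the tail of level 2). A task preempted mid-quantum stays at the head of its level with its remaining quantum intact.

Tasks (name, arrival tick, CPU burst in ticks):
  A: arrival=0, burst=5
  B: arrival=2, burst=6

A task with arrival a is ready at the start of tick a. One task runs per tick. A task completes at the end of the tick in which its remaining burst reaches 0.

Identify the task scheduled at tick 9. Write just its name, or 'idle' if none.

running at tick 9 = B

t=0: L0/L1/L2 = A/-/- → run A
t=1: L0/L1/L2 = A/-/- → run A
t=2: L0/L1/L2 = AB/-/- → run A
t=3: L0/L1/L2 = B/A/- → run B
t=4: L0/L1/L2 = B/A/- → run B
t=5: L0/L1/L2 = B/A/- → run B
t=6: L0/L1/L2 = -/AB/- → run A
t=7: L0/L1/L2 = -/AB/- → run A
t=8: L0/L1/L2 = -/B/- → run B
t=9: L0/L1/L2 = -/B/- → run B
t=10: L0/L1/L2 = -/B/- → run B
t=11: (idle)
t=12: (idle)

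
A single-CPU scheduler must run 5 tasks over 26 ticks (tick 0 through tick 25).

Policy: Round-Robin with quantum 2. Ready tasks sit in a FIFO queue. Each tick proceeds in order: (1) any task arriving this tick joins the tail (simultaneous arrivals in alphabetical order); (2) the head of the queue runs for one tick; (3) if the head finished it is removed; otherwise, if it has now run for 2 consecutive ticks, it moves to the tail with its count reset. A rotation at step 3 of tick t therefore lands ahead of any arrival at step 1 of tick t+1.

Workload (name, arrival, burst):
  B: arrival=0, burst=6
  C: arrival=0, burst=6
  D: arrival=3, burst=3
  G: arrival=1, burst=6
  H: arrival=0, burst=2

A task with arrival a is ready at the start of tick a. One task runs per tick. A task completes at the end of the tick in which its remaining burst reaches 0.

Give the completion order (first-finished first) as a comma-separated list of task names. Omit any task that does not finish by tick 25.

t=0: queue=[B,C,H] q_used=0 → run B
t=1: queue=[B,C,H,G] q_used=1 → run B
t=2: queue=[C,H,G,B] q_used=0 → run C
t=3: queue=[C,H,G,B,D] q_used=1 → run C
t=4: queue=[H,G,B,D,C] q_used=0 → run H
t=5: queue=[H,G,B,D,C] q_used=1 → run H
t=6: queue=[G,B,D,C] q_used=0 → run G
t=7: queue=[G,B,D,C] q_used=1 → run G
t=8: queue=[B,D,C,G] q_used=0 → run B
t=9: queue=[B,D,C,G] q_used=1 → run B
t=10: queue=[D,C,G,B] q_used=0 → run D
t=11: queue=[D,C,G,B] q_used=1 → run D
t=12: queue=[C,G,B,D] q_used=0 → run C
t=13: queue=[C,G,B,D] q_used=1 → run C
t=14: queue=[G,B,D,C] q_used=0 → run G
t=15: queue=[G,B,D,C] q_used=1 → run G
t=16: queue=[B,D,C,G] q_used=0 → run B
t=17: queue=[B,D,C,G] q_used=1 → run B
t=18: queue=[D,C,G] q_used=0 → run D
t=19: queue=[C,G] q_used=0 → run C
t=20: queue=[C,G] q_used=1 → run C
t=21: queue=[G] q_used=0 → run G
t=22: queue=[G] q_used=1 → run G
t=23: (idle)
t=24: (idle)
t=25: (idle)

completion order = H, B, D, C, G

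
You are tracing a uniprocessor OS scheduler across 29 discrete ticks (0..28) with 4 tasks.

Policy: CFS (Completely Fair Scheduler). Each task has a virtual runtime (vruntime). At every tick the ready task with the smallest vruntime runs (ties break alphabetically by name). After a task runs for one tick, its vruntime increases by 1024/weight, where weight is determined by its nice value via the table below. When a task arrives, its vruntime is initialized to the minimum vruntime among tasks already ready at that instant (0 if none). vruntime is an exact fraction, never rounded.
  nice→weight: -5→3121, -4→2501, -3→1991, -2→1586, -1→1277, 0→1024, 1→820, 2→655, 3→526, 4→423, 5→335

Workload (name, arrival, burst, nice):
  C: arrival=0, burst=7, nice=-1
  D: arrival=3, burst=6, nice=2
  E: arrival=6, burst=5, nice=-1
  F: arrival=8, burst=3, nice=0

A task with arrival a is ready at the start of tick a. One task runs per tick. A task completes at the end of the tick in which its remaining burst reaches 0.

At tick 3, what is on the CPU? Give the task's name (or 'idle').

t=0: vr[C=0] → run C
t=1: vr[C=1024/1277] → run C
t=2: vr[C=2048/1277] → run C
t=3: vr[C=3072/1277 D=3072/1277] → run C
t=4: vr[C=4096/1277 D=3072/1277] → run D
t=5: vr[C=4096/1277 D=3319808/836435] → run C
t=6: vr[C=5120/1277 D=3319808/836435 E=3319808/836435] → run D
t=7: vr[C=5120/1277 D=4627456/836435 E=3319808/836435] → run E
t=8: vr[C=5120/1277 D=4627456/836435 E=3990528/836435 F=5120/1277] → run C
t=9: vr[C=6144/1277 D=4627456/836435 E=3990528/836435 F=5120/1277] → run F
t=10: vr[C=6144/1277 D=4627456/836435 E=3990528/836435 F=6397/1277] → run E
t=11: vr[C=6144/1277 D=4627456/836435 E=4661248/836435 F=6397/1277] → run C
t=12: vr[D=4627456/836435 E=4661248/836435 F=6397/1277] → run F
t=13: vr[D=4627456/836435 E=4661248/836435 F=7674/1277] → run D
t=14: vr[D=5935104/836435 E=4661248/836435 F=7674/1277] → run E
t=15: vr[D=5935104/836435 E=5331968/836435 F=7674/1277] → run F
t=16: vr[D=5935104/836435 E=5331968/836435] → run E
t=17: vr[D=5935104/836435 E=6002688/836435] → run D
t=18: vr[D=7242752/836435 E=6002688/836435] → run E
t=19: vr[D=7242752/836435] → run D
t=20: vr[D=1710080/167287] → run D
t=21: (idle)
t=22: (idle)
t=23: (idle)
t=24: (idle)
t=25: (idle)
t=26: (idle)
t=27: (idle)
t=28: (idle)

running at tick 3 = C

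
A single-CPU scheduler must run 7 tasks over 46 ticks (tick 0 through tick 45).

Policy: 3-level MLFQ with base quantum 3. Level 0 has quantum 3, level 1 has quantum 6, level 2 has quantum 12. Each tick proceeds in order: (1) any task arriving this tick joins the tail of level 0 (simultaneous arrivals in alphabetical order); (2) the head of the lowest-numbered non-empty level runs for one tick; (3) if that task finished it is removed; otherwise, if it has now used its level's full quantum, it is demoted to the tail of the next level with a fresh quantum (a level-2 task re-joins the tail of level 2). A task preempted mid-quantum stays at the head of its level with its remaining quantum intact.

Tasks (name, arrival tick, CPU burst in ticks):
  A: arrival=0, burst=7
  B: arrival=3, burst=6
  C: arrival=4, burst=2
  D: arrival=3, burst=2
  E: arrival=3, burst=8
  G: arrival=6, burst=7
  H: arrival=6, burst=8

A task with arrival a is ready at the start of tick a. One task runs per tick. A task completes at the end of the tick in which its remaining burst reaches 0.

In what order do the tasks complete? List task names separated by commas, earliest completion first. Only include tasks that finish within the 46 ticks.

t=0: L0/L1/L2 = A/-/- → run A
t=1: L0/L1/L2 = A/-/- → run A
t=2: L0/L1/L2 = A/-/- → run A
t=3: L0/L1/L2 = BDE/A/- → run B
t=4: L0/L1/L2 = BDEC/A/- → run B
t=5: L0/L1/L2 = BDEC/A/- → run B
t=6: L0/L1/L2 = DECGH/AB/- → run D
t=7: L0/L1/L2 = DECGH/AB/- → run D
t=8: L0/L1/L2 = ECGH/AB/- → run E
t=9: L0/L1/L2 = ECGH/AB/- → run E
t=10: L0/L1/L2 = ECGH/AB/- → run E
t=11: L0/L1/L2 = CGH/ABE/- → run C
t=12: L0/L1/L2 = CGH/ABE/- → run C
t=13: L0/L1/L2 = GH/ABE/- → run G
t=14: L0/L1/L2 = GH/ABE/- → run G
t=15: L0/L1/L2 = GH/ABE/- → run G
t=16: L0/L1/L2 = H/ABEG/- → run H
t=17: L0/L1/L2 = H/ABEG/- → run H
t=18: L0/L1/L2 = H/ABEG/- → run H
t=19: L0/L1/L2 = -/ABEGH/- → run A
t=20: L0/L1/L2 = -/ABEGH/- → run A
t=21: L0/L1/L2 = -/ABEGH/- → run A
t=22: L0/L1/L2 = -/ABEGH/- → run A
t=23: L0/L1/L2 = -/BEGH/- → run B
t=24: L0/L1/L2 = -/BEGH/- → run B
t=25: L0/L1/L2 = -/BEGH/- → run B
t=26: L0/L1/L2 = -/EGH/- → run E
t=27: L0/L1/L2 = -/EGH/- → run E
t=28: L0/L1/L2 = -/EGH/- → run E
t=29: L0/L1/L2 = -/EGH/- → run E
t=30: L0/L1/L2 = -/EGH/- → run E
t=31: L0/L1/L2 = -/GH/- → run G
t=32: L0/L1/L2 = -/GH/- → run G
t=33: L0/L1/L2 = -/GH/- → run G
t=34: L0/L1/L2 = -/GH/- → run G
t=35: L0/L1/L2 = -/H/- → run H
t=36: L0/L1/L2 = -/H/- → run H
t=37: L0/L1/L2 = -/H/- → run H
t=38: L0/L1/L2 = -/H/- → run H
t=39: L0/L1/L2 = -/H/- → run H
t=40: (idle)
t=41: (idle)
t=42: (idle)
t=43: (idle)
t=44: (idle)
t=45: (idle)

completion order = D, C, A, B, E, G, H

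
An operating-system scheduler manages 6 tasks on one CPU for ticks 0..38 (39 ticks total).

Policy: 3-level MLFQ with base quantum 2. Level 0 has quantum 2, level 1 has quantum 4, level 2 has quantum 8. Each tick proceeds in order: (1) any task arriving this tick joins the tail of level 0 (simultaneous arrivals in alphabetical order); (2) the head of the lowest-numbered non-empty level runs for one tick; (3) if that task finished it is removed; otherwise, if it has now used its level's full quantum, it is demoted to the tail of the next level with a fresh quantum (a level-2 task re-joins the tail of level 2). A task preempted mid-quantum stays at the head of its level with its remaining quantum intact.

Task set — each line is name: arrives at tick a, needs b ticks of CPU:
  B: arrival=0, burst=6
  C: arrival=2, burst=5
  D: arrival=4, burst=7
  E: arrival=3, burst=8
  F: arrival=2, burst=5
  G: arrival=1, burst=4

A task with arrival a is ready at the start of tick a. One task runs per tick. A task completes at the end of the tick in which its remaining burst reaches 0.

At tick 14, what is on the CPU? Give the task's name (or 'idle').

running at tick 14 = B

t=0: L0/L1/L2 = B/-/- → run B
t=1: L0/L1/L2 = BG/-/- → run B
t=2: L0/L1/L2 = GCF/B/- → run G
t=3: L0/L1/L2 = GCFE/B/- → run G
t=4: L0/L1/L2 = CFED/BG/- → run C
t=5: L0/L1/L2 = CFED/BG/- → run C
t=6: L0/L1/L2 = FED/BGC/- → run F
t=7: L0/L1/L2 = FED/BGC/- → run F
t=8: L0/L1/L2 = ED/BGCF/- → run E
t=9: L0/L1/L2 = ED/BGCF/- → run E
t=10: L0/L1/L2 = D/BGCFE/- → run D
t=11: L0/L1/L2 = D/BGCFE/- → run D
t=12: L0/L1/L2 = -/BGCFED/- → run B
t=13: L0/L1/L2 = -/BGCFED/- → run B
t=14: L0/L1/L2 = -/BGCFED/- → run B
t=15: L0/L1/L2 = -/BGCFED/- → run B
t=16: L0/L1/L2 = -/GCFED/- → run G
t=17: L0/L1/L2 = -/GCFED/- → run G
t=18: L0/L1/L2 = -/CFED/- → run C
t=19: L0/L1/L2 = -/CFED/- → run C
t=20: L0/L1/L2 = -/CFED/- → run C
t=21: L0/L1/L2 = -/FED/- → run F
t=22: L0/L1/L2 = -/FED/- → run F
t=23: L0/L1/L2 = -/FED/- → run F
t=24: L0/L1/L2 = -/ED/- → run E
t=25: L0/L1/L2 = -/ED/- → run E
t=26: L0/L1/L2 = -/ED/- → run E
t=27: L0/L1/L2 = -/ED/- → run E
t=28: L0/L1/L2 = -/D/E → run D
t=29: L0/L1/L2 = -/D/E → run D
t=30: L0/L1/L2 = -/D/E → run D
t=31: L0/L1/L2 = -/D/E → run D
t=32: L0/L1/L2 = -/-/ED → run E
t=33: L0/L1/L2 = -/-/ED → run E
t=34: L0/L1/L2 = -/-/D → run D
t=35: (idle)
t=36: (idle)
t=37: (idle)
t=38: (idle)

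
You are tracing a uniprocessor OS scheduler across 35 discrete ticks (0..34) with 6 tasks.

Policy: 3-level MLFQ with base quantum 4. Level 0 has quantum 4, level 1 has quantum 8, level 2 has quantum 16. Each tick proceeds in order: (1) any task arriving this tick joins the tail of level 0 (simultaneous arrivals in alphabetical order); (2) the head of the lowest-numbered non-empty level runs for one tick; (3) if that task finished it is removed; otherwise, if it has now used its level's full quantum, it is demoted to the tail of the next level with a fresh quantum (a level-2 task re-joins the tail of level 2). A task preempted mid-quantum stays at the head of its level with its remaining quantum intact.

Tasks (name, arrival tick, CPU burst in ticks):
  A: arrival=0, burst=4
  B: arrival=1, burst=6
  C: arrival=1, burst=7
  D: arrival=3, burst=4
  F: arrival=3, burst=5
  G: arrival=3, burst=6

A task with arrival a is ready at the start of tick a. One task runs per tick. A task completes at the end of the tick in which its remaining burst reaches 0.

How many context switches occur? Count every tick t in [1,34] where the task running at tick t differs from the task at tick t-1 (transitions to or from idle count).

context switches = 10

t=0: L0/L1/L2 = A/-/- → run A
t=1: L0/L1/L2 = ABC/-/- → run A
t=2: L0/L1/L2 = ABC/-/- → run A
t=3: L0/L1/L2 = ABCDFG/-/- → run A
t=4: L0/L1/L2 = BCDFG/-/- → run B
t=5: L0/L1/L2 = BCDFG/-/- → run B
t=6: L0/L1/L2 = BCDFG/-/- → run B
t=7: L0/L1/L2 = BCDFG/-/- → run B
t=8: L0/L1/L2 = CDFG/B/- → run C
t=9: L0/L1/L2 = CDFG/B/- → run C
t=10: L0/L1/L2 = CDFG/B/- → run C
t=11: L0/L1/L2 = CDFG/B/- → run C
t=12: L0/L1/L2 = DFG/BC/- → run D
t=13: L0/L1/L2 = DFG/BC/- → run D
t=14: L0/L1/L2 = DFG/BC/- → run D
t=15: L0/L1/L2 = DFG/BC/- → run D
t=16: L0/L1/L2 = FG/BC/- → run F
t=17: L0/L1/L2 = FG/BC/- → run F
t=18: L0/L1/L2 = FG/BC/- → run F
t=19: L0/L1/L2 = FG/BC/- → run F
t=20: L0/L1/L2 = G/BCF/- → run G
t=21: L0/L1/L2 = G/BCF/- → run G
t=22: L0/L1/L2 = G/BCF/- → run G
t=23: L0/L1/L2 = G/BCF/- → run G
t=24: L0/L1/L2 = -/BCFG/- → run B
t=25: L0/L1/L2 = -/BCFG/- → run B
t=26: L0/L1/L2 = -/CFG/- → run C
t=27: L0/L1/L2 = -/CFG/- → run C
t=28: L0/L1/L2 = -/CFG/- → run C
t=29: L0/L1/L2 = -/FG/- → run F
t=30: L0/L1/L2 = -/G/- → run G
t=31: L0/L1/L2 = -/G/- → run G
t=32: (idle)
t=33: (idle)
t=34: (idle)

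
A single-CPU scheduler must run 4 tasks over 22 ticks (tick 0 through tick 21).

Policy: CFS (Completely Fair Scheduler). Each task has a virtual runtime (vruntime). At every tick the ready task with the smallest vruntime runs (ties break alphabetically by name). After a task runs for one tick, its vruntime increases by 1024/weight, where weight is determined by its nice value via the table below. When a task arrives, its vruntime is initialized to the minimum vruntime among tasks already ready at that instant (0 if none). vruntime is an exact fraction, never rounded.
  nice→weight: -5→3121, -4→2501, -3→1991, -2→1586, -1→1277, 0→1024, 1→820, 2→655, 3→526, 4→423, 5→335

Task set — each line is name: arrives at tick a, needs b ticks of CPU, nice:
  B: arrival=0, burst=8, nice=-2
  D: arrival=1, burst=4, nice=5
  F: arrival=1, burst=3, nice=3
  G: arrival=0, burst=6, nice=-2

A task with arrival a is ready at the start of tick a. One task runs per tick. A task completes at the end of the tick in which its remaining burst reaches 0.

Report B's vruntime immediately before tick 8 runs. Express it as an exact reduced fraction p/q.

vruntime(B, start of tick 8) = 1536/793

t=0: vr[B=0 G=0] → run B
t=1: vr[B=512/793 D=0 F=0 G=0] → run D
t=2: vr[B=512/793 D=1024/335 F=0 G=0] → run F
t=3: vr[B=512/793 D=1024/335 F=512/263 G=0] → run G
t=4: vr[B=512/793 D=1024/335 F=512/263 G=512/793] → run B
t=5: vr[B=1024/793 D=1024/335 F=512/263 G=512/793] → run G
t=6: vr[B=1024/793 D=1024/335 F=512/263 G=1024/793] → run B
t=7: vr[B=1536/793 D=1024/335 F=512/263 G=1024/793] → run G
t=8: vr[B=1536/793 D=1024/335 F=512/263 G=1536/793] → run B
t=9: vr[B=2048/793 D=1024/335 F=512/263 G=1536/793] → run G
t=10: vr[B=2048/793 D=1024/335 F=512/263 G=2048/793] → run F
t=11: vr[B=2048/793 D=1024/335 F=1024/263 G=2048/793] → run B
t=12: vr[B=2560/793 D=1024/335 F=1024/263 G=2048/793] → run G
t=13: vr[B=2560/793 D=1024/335 F=1024/263 G=2560/793] → run D
t=14: vr[B=2560/793 D=2048/335 F=1024/263 G=2560/793] → run B
t=15: vr[B=3072/793 D=2048/335 F=1024/263 G=2560/793] → run G
t=16: vr[B=3072/793 D=2048/335 F=1024/263] → run B
t=17: vr[B=3584/793 D=2048/335 F=1024/263] → run F
t=18: vr[B=3584/793 D=2048/335] → run B
t=19: vr[D=2048/335] → run D
t=20: vr[D=3072/335] → run D
t=21: (idle)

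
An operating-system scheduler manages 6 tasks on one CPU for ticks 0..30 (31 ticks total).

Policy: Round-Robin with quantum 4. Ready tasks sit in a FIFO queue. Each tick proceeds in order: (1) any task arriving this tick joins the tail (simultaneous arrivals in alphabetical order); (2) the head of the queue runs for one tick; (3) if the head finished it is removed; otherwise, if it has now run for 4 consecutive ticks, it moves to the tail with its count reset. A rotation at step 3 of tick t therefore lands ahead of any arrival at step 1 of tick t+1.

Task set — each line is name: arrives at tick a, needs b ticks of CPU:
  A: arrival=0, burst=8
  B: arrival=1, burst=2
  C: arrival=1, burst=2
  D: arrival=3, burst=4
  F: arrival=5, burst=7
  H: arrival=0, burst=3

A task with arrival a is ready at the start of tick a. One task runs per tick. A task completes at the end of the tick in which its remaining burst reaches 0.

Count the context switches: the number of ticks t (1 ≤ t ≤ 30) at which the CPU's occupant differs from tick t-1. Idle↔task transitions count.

context switches = 7

t=0: queue=[A,H] q_used=0 → run A
t=1: queue=[A,H,B,C] q_used=1 → run A
t=2: queue=[A,H,B,C] q_used=2 → run A
t=3: queue=[A,H,B,C,D] q_used=3 → run A
t=4: queue=[H,B,C,D,A] q_used=0 → run H
t=5: queue=[H,B,C,D,A,F] q_used=1 → run H
t=6: queue=[H,B,C,D,A,F] q_used=2 → run H
t=7: queue=[B,C,D,A,F] q_used=0 → run B
t=8: queue=[B,C,D,A,F] q_used=1 → run B
t=9: queue=[C,D,A,F] q_used=0 → run C
t=10: queue=[C,D,A,F] q_used=1 → run C
t=11: queue=[D,A,F] q_used=0 → run D
t=12: queue=[D,A,F] q_used=1 → run D
t=13: queue=[D,A,F] q_used=2 → run D
t=14: queue=[D,A,F] q_used=3 → run D
t=15: queue=[A,F] q_used=0 → run A
t=16: queue=[A,F] q_used=1 → run A
t=17: queue=[A,F] q_used=2 → run A
t=18: queue=[A,F] q_used=3 → run A
t=19: queue=[F] q_used=0 → run F
t=20: queue=[F] q_used=1 → run F
t=21: queue=[F] q_used=2 → run F
t=22: queue=[F] q_used=3 → run F
t=23: queue=[F] q_used=0 → run F
t=24: queue=[F] q_used=1 → run F
t=25: queue=[F] q_used=2 → run F
t=26: (idle)
t=27: (idle)
t=28: (idle)
t=29: (idle)
t=30: (idle)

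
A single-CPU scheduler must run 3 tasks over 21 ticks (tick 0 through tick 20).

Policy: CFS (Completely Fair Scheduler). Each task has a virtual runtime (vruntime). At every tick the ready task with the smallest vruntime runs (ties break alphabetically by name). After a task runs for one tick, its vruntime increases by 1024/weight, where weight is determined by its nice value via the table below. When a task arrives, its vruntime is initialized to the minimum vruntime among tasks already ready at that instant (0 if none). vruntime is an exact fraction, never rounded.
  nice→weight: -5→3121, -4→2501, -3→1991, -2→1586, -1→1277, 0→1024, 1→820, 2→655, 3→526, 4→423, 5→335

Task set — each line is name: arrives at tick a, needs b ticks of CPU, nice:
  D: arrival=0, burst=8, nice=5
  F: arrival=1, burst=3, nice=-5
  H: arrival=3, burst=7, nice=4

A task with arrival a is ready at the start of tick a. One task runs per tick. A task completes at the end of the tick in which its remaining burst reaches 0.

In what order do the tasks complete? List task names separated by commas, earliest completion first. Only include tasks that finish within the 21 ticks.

completion order = F, H, D

t=0: vr[D=0] → run D
t=1: vr[D=1024/335 F=1024/335] → run D
t=2: vr[D=2048/335 F=1024/335] → run F
t=3: vr[D=2048/335 F=3538944/1045535 H=3538944/1045535] → run F
t=4: vr[D=2048/335 F=3881984/1045535 H=3538944/1045535] → run H
t=5: vr[D=2048/335 F=3881984/1045535 H=2567601152/442261305] → run F
t=6: vr[D=2048/335 H=2567601152/442261305] → run H
t=7: vr[D=2048/335 H=3638228992/442261305] → run D
t=8: vr[D=3072/335 H=3638228992/442261305] → run H
t=9: vr[D=3072/335 H=1569618944/147420435] → run D
t=10: vr[D=4096/335 H=1569618944/147420435] → run H
t=11: vr[D=4096/335 H=5779484672/442261305] → run D
t=12: vr[D=1024/67 H=5779484672/442261305] → run H
t=13: vr[D=1024/67 H=6850112512/442261305] → run D
t=14: vr[D=6144/335 H=6850112512/442261305] → run H
t=15: vr[D=6144/335 H=2640246784/147420435] → run H
t=16: vr[D=6144/335] → run D
t=17: vr[D=7168/335] → run D
t=18: (idle)
t=19: (idle)
t=20: (idle)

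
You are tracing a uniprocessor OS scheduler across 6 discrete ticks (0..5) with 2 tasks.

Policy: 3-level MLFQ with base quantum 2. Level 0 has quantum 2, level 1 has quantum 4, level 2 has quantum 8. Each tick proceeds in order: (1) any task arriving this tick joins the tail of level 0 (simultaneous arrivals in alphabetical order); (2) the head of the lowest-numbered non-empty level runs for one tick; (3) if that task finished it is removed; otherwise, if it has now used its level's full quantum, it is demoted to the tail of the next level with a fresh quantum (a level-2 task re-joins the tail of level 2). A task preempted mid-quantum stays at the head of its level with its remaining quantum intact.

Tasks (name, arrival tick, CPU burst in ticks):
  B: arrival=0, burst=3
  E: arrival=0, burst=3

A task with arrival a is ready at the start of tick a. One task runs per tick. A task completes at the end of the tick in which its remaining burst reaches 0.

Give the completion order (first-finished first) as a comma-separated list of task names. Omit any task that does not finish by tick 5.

completion order = B, E

t=0: L0/L1/L2 = BE/-/- → run B
t=1: L0/L1/L2 = BE/-/- → run B
t=2: L0/L1/L2 = E/B/- → run E
t=3: L0/L1/L2 = E/B/- → run E
t=4: L0/L1/L2 = -/BE/- → run B
t=5: L0/L1/L2 = -/E/- → run E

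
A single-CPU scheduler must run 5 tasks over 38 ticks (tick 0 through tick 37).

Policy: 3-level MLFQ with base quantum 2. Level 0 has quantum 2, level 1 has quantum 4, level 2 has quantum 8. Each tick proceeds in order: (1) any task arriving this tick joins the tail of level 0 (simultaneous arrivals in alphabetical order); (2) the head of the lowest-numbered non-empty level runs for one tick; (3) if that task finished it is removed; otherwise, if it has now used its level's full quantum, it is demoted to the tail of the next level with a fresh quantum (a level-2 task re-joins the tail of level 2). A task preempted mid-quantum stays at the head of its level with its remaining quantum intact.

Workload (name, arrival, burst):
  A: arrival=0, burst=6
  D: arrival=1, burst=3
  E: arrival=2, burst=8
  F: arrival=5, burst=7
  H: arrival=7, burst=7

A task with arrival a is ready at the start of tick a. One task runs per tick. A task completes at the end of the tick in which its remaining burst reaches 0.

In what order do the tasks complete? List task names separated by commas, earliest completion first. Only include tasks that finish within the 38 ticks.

completion order = A, D, E, F, H

t=0: L0/L1/L2 = A/-/- → run A
t=1: L0/L1/L2 = AD/-/- → run A
t=2: L0/L1/L2 = DE/A/- → run D
t=3: L0/L1/L2 = DE/A/- → run D
t=4: L0/L1/L2 = E/AD/- → run E
t=5: L0/L1/L2 = EF/AD/- → run E
t=6: L0/L1/L2 = F/ADE/- → run F
t=7: L0/L1/L2 = FH/ADE/- → run F
t=8: L0/L1/L2 = H/ADEF/- → run H
t=9: L0/L1/L2 = H/ADEF/- → run H
t=10: L0/L1/L2 = -/ADEFH/- → run A
t=11: L0/L1/L2 = -/ADEFH/- → run A
t=12: L0/L1/L2 = -/ADEFH/- → run A
t=13: L0/L1/L2 = -/ADEFH/- → run A
t=14: L0/L1/L2 = -/DEFH/- → run D
t=15: L0/L1/L2 = -/EFH/- → run E
t=16: L0/L1/L2 = -/EFH/- → run E
t=17: L0/L1/L2 = -/EFH/- → run E
t=18: L0/L1/L2 = -/EFH/- → run E
t=19: L0/L1/L2 = -/FH/E → run F
t=20: L0/L1/L2 = -/FH/E → run F
t=21: L0/L1/L2 = -/FH/E → run F
t=22: L0/L1/L2 = -/FH/E → run F
t=23: L0/L1/L2 = -/H/EF → run H
t=24: L0/L1/L2 = -/H/EF → run H
t=25: L0/L1/L2 = -/H/EF → run H
t=26: L0/L1/L2 = -/H/EF → run H
t=27: L0/L1/L2 = -/-/EFH → run E
t=28: L0/L1/L2 = -/-/EFH → run E
t=29: L0/L1/L2 = -/-/FH → run F
t=30: L0/L1/L2 = -/-/H → run H
t=31: (idle)
t=32: (idle)
t=33: (idle)
t=34: (idle)
t=35: (idle)
t=36: (idle)
t=37: (idle)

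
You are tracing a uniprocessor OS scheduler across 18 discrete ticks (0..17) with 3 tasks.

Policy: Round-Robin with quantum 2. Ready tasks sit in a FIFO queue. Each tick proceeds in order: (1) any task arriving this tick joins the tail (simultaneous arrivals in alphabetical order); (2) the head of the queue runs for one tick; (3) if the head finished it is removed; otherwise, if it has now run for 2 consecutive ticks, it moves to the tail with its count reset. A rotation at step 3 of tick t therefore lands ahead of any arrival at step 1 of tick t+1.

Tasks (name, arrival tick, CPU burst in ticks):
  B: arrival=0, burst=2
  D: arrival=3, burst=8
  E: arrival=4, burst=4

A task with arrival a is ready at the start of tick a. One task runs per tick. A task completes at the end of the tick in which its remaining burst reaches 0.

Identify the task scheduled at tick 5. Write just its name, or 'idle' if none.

running at tick 5 = E

t=0: queue=[B] q_used=0 → run B
t=1: queue=[B] q_used=1 → run B
t=2: (idle)
t=3: queue=[D] q_used=0 → run D
t=4: queue=[D,E] q_used=1 → run D
t=5: queue=[E,D] q_used=0 → run E
t=6: queue=[E,D] q_used=1 → run E
t=7: queue=[D,E] q_used=0 → run D
t=8: queue=[D,E] q_used=1 → run D
t=9: queue=[E,D] q_used=0 → run E
t=10: queue=[E,D] q_used=1 → run E
t=11: queue=[D] q_used=0 → run D
t=12: queue=[D] q_used=1 → run D
t=13: queue=[D] q_used=0 → run D
t=14: queue=[D] q_used=1 → run D
t=15: (idle)
t=16: (idle)
t=17: (idle)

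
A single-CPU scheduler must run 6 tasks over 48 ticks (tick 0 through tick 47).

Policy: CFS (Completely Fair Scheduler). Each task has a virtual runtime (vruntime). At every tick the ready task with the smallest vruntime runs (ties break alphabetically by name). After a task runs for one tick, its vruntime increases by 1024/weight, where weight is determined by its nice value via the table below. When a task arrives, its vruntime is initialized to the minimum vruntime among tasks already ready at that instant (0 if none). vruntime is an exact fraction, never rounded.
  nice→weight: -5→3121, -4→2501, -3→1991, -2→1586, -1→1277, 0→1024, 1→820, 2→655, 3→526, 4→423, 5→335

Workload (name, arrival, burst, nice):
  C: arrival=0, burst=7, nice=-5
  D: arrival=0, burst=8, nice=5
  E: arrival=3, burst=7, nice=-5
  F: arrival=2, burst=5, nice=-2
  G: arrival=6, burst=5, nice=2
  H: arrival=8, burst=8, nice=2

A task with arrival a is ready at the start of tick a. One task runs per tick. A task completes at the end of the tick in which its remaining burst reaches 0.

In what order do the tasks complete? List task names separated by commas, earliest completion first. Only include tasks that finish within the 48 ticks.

t=0: vr[C=0 D=0] → run C
t=1: vr[C=1024/3121 D=0] → run D
t=2: vr[C=1024/3121 D=1024/335 F=1024/3121] → run C
t=3: vr[C=2048/3121 D=1024/335 E=1024/3121 F=1024/3121] → run E
t=4: vr[C=2048/3121 D=1024/335 E=2048/3121 F=1024/3121] → run F
t=5: vr[C=2048/3121 D=1024/335 E=2048/3121 F=2409984/2474953] → run C
t=6: vr[C=3072/3121 D=1024/335 E=2048/3121 F=2409984/2474953 G=2048/3121] → run E
t=7: vr[C=3072/3121 D=1024/335 E=3072/3121 F=2409984/2474953 G=2048/3121] → run G
t=8: vr[C=3072/3121 D=1024/335 E=3072/3121 F=2409984/2474953 G=4537344/2044255 H=2409984/2474953] → run F
t=9: vr[C=3072/3121 D=1024/335 E=3072/3121 F=4007936/2474953 G=4537344/2044255 H=2409984/2474953] → run H
t=10: vr[C=3072/3121 D=1024/335 E=3072/3121 F=4007936/2474953 G=4537344/2044255 H=4112891392/1621094215] → run C
t=11: vr[C=4096/3121 D=1024/335 E=3072/3121 F=4007936/2474953 G=4537344/2044255 H=4112891392/1621094215] → run E
t=12: vr[C=4096/3121 D=1024/335 E=4096/3121 F=4007936/2474953 G=4537344/2044255 H=4112891392/1621094215] → run C
t=13: vr[C=5120/3121 D=1024/335 E=4096/3121 F=4007936/2474953 G=4537344/2044255 H=4112891392/1621094215] → run E
t=14: vr[C=5120/3121 D=1024/335 E=5120/3121 F=4007936/2474953 G=4537344/2044255 H=4112891392/1621094215] → run F
t=15: vr[C=5120/3121 D=1024/335 E=5120/3121 F=5605888/2474953 G=4537344/2044255 H=4112891392/1621094215] → run C
t=16: vr[C=6144/3121 D=1024/335 E=5120/3121 F=5605888/2474953 G=4537344/2044255 H=4112891392/1621094215] → run E
t=17: vr[C=6144/3121 D=1024/335 E=6144/3121 F=5605888/2474953 G=4537344/2044255 H=4112891392/1621094215] → run C
t=18: vr[D=1024/335 E=6144/3121 F=5605888/2474953 G=4537344/2044255 H=4112891392/1621094215] → run E
t=19: vr[D=1024/335 E=7168/3121 F=5605888/2474953 G=4537344/2044255 H=4112891392/1621094215] → run G
t=20: vr[D=1024/335 E=7168/3121 F=5605888/2474953 G=7733248/2044255 H=4112891392/1621094215] → run F
t=21: vr[D=1024/335 E=7168/3121 F=7203840/2474953 G=7733248/2044255 H=4112891392/1621094215] → run E
t=22: vr[D=1024/335 F=7203840/2474953 G=7733248/2044255 H=4112891392/1621094215] → run H
t=23: vr[D=1024/335 F=7203840/2474953 G=7733248/2044255 H=6647243264/1621094215] → run F
t=24: vr[D=1024/335 G=7733248/2044255 H=6647243264/1621094215] → run D
t=25: vr[D=2048/335 G=7733248/2044255 H=6647243264/1621094215] → run G
t=26: vr[D=2048/335 G=10929152/2044255 H=6647243264/1621094215] → run H
t=27: vr[D=2048/335 G=10929152/2044255 H=9181595136/1621094215] → run G
t=28: vr[D=2048/335 G=14125056/2044255 H=9181595136/1621094215] → run H
t=29: vr[D=2048/335 G=14125056/2044255 H=11715947008/1621094215] → run D
t=30: vr[D=3072/335 G=14125056/2044255 H=11715947008/1621094215] → run G
t=31: vr[D=3072/335 H=11715947008/1621094215] → run H
t=32: vr[D=3072/335 H=2850059776/324218843] → run H
t=33: vr[D=3072/335 H=16784650752/1621094215] → run D
t=34: vr[D=4096/335 H=16784650752/1621094215] → run H
t=35: vr[D=4096/335 H=19319002624/1621094215] → run H
t=36: vr[D=4096/335] → run D
t=37: vr[D=1024/67] → run D
t=38: vr[D=6144/335] → run D
t=39: vr[D=7168/335] → run D
t=40: (idle)
t=41: (idle)
t=42: (idle)
t=43: (idle)
t=44: (idle)
t=45: (idle)
t=46: (idle)
t=47: (idle)

completion order = C, E, F, G, H, D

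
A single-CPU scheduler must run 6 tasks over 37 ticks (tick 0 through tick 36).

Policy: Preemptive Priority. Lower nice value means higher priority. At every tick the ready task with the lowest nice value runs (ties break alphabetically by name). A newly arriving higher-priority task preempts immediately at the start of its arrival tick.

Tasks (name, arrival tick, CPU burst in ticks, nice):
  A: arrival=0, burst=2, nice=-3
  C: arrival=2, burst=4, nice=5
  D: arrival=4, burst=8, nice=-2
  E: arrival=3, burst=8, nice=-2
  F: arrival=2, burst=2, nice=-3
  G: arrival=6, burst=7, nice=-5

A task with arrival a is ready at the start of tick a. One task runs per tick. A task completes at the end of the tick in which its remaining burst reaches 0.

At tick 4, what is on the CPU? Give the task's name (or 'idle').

t=0: ready={A} → run A
t=1: ready={A} → run A
t=2: ready={C,F} → run F
t=3: ready={C,E,F} → run F
t=4: ready={C,D,E} → run D
t=5: ready={C,D,E} → run D
t=6: ready={C,D,E,G} → run G
t=7: ready={C,D,E,G} → run G
t=8: ready={C,D,E,G} → run G
t=9: ready={C,D,E,G} → run G
t=10: ready={C,D,E,G} → run G
t=11: ready={C,D,E,G} → run G
t=12: ready={C,D,E,G} → run G
t=13: ready={C,D,E} → run D
t=14: ready={C,D,E} → run D
t=15: ready={C,D,E} → run D
t=16: ready={C,D,E} → run D
t=17: ready={C,D,E} → run D
t=18: ready={C,D,E} → run D
t=19: ready={C,E} → run E
t=20: ready={C,E} → run E
t=21: ready={C,E} → run E
t=22: ready={C,E} → run E
t=23: ready={C,E} → run E
t=24: ready={C,E} → run E
t=25: ready={C,E} → run E
t=26: ready={C,E} → run E
t=27: ready={C} → run C
t=28: ready={C} → run C
t=29: ready={C} → run C
t=30: ready={C} → run C
t=31: (idle)
t=32: (idle)
t=33: (idle)
t=34: (idle)
t=35: (idle)
t=36: (idle)

running at tick 4 = D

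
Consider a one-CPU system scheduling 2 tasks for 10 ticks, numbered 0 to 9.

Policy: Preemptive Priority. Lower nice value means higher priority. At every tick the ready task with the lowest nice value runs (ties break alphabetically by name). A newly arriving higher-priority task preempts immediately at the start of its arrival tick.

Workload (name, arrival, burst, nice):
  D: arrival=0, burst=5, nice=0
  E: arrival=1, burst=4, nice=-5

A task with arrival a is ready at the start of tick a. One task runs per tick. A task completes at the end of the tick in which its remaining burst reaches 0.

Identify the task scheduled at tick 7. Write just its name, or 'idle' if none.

t=0: ready={D} → run D
t=1: ready={D,E} → run E
t=2: ready={D,E} → run E
t=3: ready={D,E} → run E
t=4: ready={D,E} → run E
t=5: ready={D} → run D
t=6: ready={D} → run D
t=7: ready={D} → run D
t=8: ready={D} → run D
t=9: (idle)

running at tick 7 = D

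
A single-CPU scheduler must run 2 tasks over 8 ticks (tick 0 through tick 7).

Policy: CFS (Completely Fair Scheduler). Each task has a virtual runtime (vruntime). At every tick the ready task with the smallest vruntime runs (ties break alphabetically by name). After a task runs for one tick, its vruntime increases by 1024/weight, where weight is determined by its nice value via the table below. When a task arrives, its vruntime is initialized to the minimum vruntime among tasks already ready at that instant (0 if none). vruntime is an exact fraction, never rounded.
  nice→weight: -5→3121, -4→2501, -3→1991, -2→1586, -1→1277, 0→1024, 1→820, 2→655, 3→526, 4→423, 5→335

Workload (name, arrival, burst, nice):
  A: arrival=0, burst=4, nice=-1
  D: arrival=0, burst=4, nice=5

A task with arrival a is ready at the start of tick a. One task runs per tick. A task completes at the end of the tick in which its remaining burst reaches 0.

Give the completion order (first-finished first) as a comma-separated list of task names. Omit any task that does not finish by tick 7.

completion order = A, D

t=0: vr[A=0 D=0] → run A
t=1: vr[A=1024/1277 D=0] → run D
t=2: vr[A=1024/1277 D=1024/335] → run A
t=3: vr[A=2048/1277 D=1024/335] → run A
t=4: vr[A=3072/1277 D=1024/335] → run A
t=5: vr[D=1024/335] → run D
t=6: vr[D=2048/335] → run D
t=7: vr[D=3072/335] → run D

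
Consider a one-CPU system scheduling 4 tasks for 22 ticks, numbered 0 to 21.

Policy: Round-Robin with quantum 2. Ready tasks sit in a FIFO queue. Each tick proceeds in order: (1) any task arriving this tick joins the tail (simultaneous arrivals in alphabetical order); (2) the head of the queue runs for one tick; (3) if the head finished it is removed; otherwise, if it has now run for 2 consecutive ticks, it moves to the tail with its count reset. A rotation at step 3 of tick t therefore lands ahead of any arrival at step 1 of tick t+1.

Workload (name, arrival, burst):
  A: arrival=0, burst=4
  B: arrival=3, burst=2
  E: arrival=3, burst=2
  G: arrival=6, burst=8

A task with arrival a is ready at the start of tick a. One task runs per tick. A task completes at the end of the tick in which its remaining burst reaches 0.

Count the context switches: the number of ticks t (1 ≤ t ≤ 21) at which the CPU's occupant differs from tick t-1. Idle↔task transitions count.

context switches = 4

t=0: queue=[A] q_used=0 → run A
t=1: queue=[A] q_used=1 → run A
t=2: queue=[A] q_used=0 → run A
t=3: queue=[A,B,E] q_used=1 → run A
t=4: queue=[B,E] q_used=0 → run B
t=5: queue=[B,E] q_used=1 → run B
t=6: queue=[E,G] q_used=0 → run E
t=7: queue=[E,G] q_used=1 → run E
t=8: queue=[G] q_used=0 → run G
t=9: queue=[G] q_used=1 → run G
t=10: queue=[G] q_used=0 → run G
t=11: queue=[G] q_used=1 → run G
t=12: queue=[G] q_used=0 → run G
t=13: queue=[G] q_used=1 → run G
t=14: queue=[G] q_used=0 → run G
t=15: queue=[G] q_used=1 → run G
t=16: (idle)
t=17: (idle)
t=18: (idle)
t=19: (idle)
t=20: (idle)
t=21: (idle)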